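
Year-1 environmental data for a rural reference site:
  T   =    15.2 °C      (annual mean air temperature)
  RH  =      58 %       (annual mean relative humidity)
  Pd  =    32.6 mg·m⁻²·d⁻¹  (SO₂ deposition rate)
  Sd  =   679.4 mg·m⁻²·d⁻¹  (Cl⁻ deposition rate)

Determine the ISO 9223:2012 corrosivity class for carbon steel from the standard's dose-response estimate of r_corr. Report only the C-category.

C5

carbon steel: temperature factor f = -0.054·(5.2) = -0.2808
  Pd branch = 1.77·Pd^0.52·e^(0.02·RH+f) = 26.1 μm/a
  Cl⁻ term: 0.102·679.4^0.62·exp(0.033·58+0.04·15.2) = 72.41
  r_corr = 26.1 + 72.41 = 98.51 μm/a
98.5 μm/a falls in (80, 200] for carbon steel → category C5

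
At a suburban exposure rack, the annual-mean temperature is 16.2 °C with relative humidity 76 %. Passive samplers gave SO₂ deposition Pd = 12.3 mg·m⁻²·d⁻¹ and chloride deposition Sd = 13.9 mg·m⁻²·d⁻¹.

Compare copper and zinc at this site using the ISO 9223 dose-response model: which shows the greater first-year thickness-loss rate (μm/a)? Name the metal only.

copper: temperature factor f = -0.080·(6.2) = -0.4960
  sulphur-dioxide contribution → 0.5491 μm/a
  chloride contribution → 0.7117 μm/a
  total first-year rate 1.261 μm/a
zinc: temperature factor f = -0.071·(6.2) = -0.4402
  sulphur-dioxide contribution → 0.8265 μm/a
  chloride contribution → 0.571 μm/a
  ⇒ r_corr(zinc) = 1.398 μm/a
Ordering by μm/a: zinc (1.4) > copper (1.26)

zinc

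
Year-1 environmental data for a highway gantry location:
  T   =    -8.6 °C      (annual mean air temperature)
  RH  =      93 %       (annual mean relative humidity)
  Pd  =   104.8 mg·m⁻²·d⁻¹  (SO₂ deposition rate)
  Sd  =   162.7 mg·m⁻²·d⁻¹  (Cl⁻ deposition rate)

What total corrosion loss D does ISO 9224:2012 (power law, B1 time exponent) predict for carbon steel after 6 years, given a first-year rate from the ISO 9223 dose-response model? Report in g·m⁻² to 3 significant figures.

D(6) = 890 g·m⁻²

carbon steel: f(T) = +0.150·(T−10) [T≤10 °C] = -2.7900
  sulphur-dioxide contribution → 7.846 μm/a
  chloride contribution → 36.57 μm/a
  ⇒ r_corr(carbon steel) = 44.42 μm/a
Power-law: D(6) = r_corr · 6^0.523
  D(6) = 44.42 × 6^0.523 = 44.42 × 2.553 = 113.4 μm
  Mass loss = 113.4 μm × 7.85 g/cm³ = 890 g·m⁻²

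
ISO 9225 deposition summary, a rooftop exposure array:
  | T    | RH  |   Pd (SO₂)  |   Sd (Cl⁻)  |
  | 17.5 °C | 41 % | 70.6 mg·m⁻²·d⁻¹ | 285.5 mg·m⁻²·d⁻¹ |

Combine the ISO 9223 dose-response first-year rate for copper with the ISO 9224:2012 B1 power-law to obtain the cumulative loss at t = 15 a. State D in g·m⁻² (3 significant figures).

D(15) = 31.9 g·m⁻²

copper: T>10 °C ⇒ hinge -0.080·(17.5−10) = -0.6000
  SO₂ term: 0.0053·70.6^0.26·exp(0.059·41-0.6000) = 0.09884
  Cl⁻ term: 0.01025·285.5^0.27·exp(0.036·41+0.049·17.5) = 0.4866
  sum: 0.09884 + 0.4866 → r_corr = 0.5854 μm/a
Long-term exponent b (ISO 9224 Table 2, B1) = 0.667
  D(15) = 0.5854 × 15^0.667 = 0.5854 × 6.088 = 3.564 μm
  Mass loss = 3.564 μm × 8.96 g/cm³ = 31.93 g·m⁻²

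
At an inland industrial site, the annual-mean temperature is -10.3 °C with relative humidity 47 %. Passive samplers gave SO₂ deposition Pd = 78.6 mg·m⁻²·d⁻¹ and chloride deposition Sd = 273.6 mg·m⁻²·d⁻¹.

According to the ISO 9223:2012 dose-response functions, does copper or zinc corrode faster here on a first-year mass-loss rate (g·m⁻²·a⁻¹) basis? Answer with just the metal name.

zinc

copper: f(T) = +0.126·(T−10) [T≤10 °C] = -2.5578
  sulphur-dioxide contribution → 0.02044 μm/a
  chloride contribution → 0.1529 μm/a
  ⇒ r_corr(copper) = 0.1733 μm/a
  mass loss = 0.1733 μm/a × 8.96 g/cm³ = 1.553 g·m⁻²·a⁻¹
zinc: f(T) = +0.038·(T−10) [T≤10 °C] = -0.7714
  sulphur-dioxide contribution → 0.3536 μm/a
  chloride contribution → 0.2602 μm/a
  ⇒ r_corr(zinc) = 0.6138 μm/a
  mass loss = 0.6138 μm/a × 7.14 g/cm³ = 4.382 g·m⁻²·a⁻¹
Ordering by g·m⁻²·a⁻¹: zinc (4.38) > copper (1.55)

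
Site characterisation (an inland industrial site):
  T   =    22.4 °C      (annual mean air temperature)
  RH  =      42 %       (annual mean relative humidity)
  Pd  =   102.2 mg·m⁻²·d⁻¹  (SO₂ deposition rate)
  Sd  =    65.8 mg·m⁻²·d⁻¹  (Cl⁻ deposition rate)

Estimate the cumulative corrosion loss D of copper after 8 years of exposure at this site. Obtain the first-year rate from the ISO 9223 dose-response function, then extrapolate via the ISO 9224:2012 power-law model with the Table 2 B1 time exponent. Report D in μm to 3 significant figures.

copper: T>10 °C ⇒ hinge -0.080·(22.4−10) = -0.9920
  sulphur-dioxide contribution → 0.078 μm/a
  chloride contribution → 0.4315 μm/a
  ⇒ r_corr(copper) = 0.5095 μm/a
Long-term exponent b (ISO 9224 Table 2, B1) = 0.667
  D(8) = 0.5095 × 8^0.667 = 0.5095 × 4.003 = 2.039 μm

D(8) = 2.04 μm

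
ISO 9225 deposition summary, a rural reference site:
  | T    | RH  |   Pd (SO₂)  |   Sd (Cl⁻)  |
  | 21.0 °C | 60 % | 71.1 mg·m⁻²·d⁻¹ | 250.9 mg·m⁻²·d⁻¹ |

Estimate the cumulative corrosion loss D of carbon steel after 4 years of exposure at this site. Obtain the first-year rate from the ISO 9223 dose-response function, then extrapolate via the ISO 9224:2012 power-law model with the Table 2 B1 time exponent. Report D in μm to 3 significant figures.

carbon steel: f(T) = -0.054·(T−10) [T>10 °C] = -0.5940
  Pd branch = 1.77·Pd^0.52·e^(0.02·RH+f) = 29.79 μm/a
  Cl⁻ term: 0.102·250.9^0.62·exp(0.033·60+0.04·21.0) = 52.6
  r_corr = 29.79 + 52.6 = 82.4 μm/a
Long-term exponent b (ISO 9224 Table 2, B1) = 0.523
  D(4) = 82.4 × 4^0.523 = 82.4 × 2.065 = 170.1 μm

D(4) = 170 μm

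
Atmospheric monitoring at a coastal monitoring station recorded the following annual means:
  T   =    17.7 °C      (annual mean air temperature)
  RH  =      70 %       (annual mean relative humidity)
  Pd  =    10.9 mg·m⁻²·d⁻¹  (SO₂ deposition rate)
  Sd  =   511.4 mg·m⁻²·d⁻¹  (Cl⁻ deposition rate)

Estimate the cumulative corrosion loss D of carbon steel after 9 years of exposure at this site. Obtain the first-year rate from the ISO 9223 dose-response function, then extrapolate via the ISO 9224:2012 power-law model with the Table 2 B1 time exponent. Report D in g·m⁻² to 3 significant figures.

carbon steel: T>10 °C ⇒ hinge -0.054·(17.7−10) = -0.4158
  SO₂ term: 1.77·10.9^0.52·exp(0.02·70-0.4158) = 16.4
  Cl⁻ term: 0.102·511.4^0.62·exp(0.033·70+0.04·17.7) = 99.71
  r_corr = 16.4 + 99.71 = 116.1 μm/a
Long-term exponent b (ISO 9224 Table 2, B1) = 0.523
  D(9) = 116.1 × 9^0.523 = 116.1 × 3.156 = 366.4 μm
  Mass loss = 366.4 μm × 7.85 g/cm³ = 2876 g·m⁻²

D(9) = 2.88e+03 g·m⁻²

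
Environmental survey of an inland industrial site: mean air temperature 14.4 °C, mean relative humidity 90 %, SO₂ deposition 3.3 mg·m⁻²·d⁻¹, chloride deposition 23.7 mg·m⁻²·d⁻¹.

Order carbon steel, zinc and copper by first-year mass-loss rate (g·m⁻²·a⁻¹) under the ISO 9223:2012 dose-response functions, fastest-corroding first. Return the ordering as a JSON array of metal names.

carbon steel: f(T) = -0.054·(T−10) [T>10 °C] = -0.2376
  Pd branch = 1.77·Pd^0.52·e^(0.02·RH+f) = 15.71 μm/a
  Sd branch = 0.102·Sd^0.62·e^(0.033·RH+0.04·T) = 25.17 μm/a
  r_corr = 15.71 + 25.17 = 40.88 μm/a
  mass loss = 40.88 μm/a × 7.85 g/cm³ = 320.9 g·m⁻²·a⁻¹
zinc: T>10 °C ⇒ hinge -0.071·(14.4−10) = -0.3124
  SO₂ term: 0.0129·3.3^0.44·exp(0.046·90-0.3124) = 1.002
  Cl⁻ term: 0.0175·23.7^0.57·exp(0.008·90+0.085·14.4) = 0.7429
  r_corr = 1.002 + 0.7429 = 1.745 μm/a
  mass loss = 1.745 μm/a × 7.14 g/cm³ = 12.46 g·m⁻²·a⁻¹
copper: T>10 °C ⇒ hinge -0.080·(14.4−10) = -0.3520
  SO₂ term: 0.0053·3.3^0.26·exp(0.059·90-0.3520) = 1.029
  Sd branch = 0.01025·Sd^0.27·e^(0.036·RH+0.049·T) = 1.246 μm/a
  r_corr = 1.029 + 1.246 = 2.275 μm/a
  mass loss = 2.275 μm/a × 8.96 g/cm³ = 20.38 g·m⁻²·a⁻¹
Ordering by g·m⁻²·a⁻¹: carbon steel (321) > copper (20.4) > zinc (12.5)

["carbon steel", "copper", "zinc"]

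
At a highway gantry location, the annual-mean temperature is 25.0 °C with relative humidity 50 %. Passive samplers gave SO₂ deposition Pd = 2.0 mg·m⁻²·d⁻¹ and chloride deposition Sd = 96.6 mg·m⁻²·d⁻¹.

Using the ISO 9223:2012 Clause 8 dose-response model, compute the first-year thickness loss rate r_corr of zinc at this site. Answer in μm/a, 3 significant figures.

r_corr = 3.02 μm/a

zinc: temperature factor f = -0.071·(15.0) = -1.0650
  Pd branch = 0.0129·Pd^0.44·e^(0.046·RH+f) = 0.06017 μm/a
  Sd branch = 0.0175·Sd^0.57·e^(0.008·RH+0.085·T) = 2.958 μm/a
  r_corr = 0.06017 + 2.958 = 3.019 μm/a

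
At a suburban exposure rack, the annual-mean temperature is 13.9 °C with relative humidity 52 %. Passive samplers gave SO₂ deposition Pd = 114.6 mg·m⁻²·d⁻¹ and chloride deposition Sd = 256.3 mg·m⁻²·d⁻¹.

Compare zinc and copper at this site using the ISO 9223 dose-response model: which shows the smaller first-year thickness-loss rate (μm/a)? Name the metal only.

zinc: T>10 °C ⇒ hinge -0.071·(13.9−10) = -0.2769
  SO₂ term: 0.0129·114.6^0.44·exp(0.046·52-0.2769) = 0.8614
  Sd branch = 0.0175·Sd^0.57·e^(0.008·RH+0.085·T) = 2.041 μm/a
  sum: 0.8614 + 2.041 → r_corr = 2.902 μm/a
copper: T>10 °C ⇒ hinge -0.080·(13.9−10) = -0.3120
  Pd branch = 0.0053·Pd^0.26·e^(0.059·RH+f) = 0.2861 μm/a
  Sd branch = 0.01025·Sd^0.27·e^(0.036·RH+0.049·T) = 0.5887 μm/a
  r_corr = 0.2861 + 0.5887 = 0.8748 μm/a
Ordering by μm/a: zinc (2.9) > copper (0.875)

copper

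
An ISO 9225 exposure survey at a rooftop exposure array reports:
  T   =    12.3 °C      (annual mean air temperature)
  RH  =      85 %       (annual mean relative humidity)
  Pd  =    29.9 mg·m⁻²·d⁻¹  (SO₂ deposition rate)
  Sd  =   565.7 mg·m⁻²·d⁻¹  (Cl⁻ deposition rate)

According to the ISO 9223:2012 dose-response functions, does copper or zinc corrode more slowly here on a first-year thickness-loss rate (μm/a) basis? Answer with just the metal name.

copper

copper: f(T) = -0.080·(T−10) [T>10 °C] = -0.1840
  Pd branch = 0.0053·Pd^0.26·e^(0.059·RH+f) = 1.607 μm/a
  Cl⁻ term: 0.01025·565.7^0.27·exp(0.036·85+0.049·12.3) = 2.211
  sum: 1.607 + 2.211 → r_corr = 3.818 μm/a
zinc: temperature factor f = -0.071·(2.3) = -0.1633
  Pd branch = 0.0129·Pd^0.44·e^(0.046·RH+f) = 2.438 μm/a
  Sd branch = 0.0175·Sd^0.57·e^(0.008·RH+0.085·T) = 3.642 μm/a
  r_corr = 2.438 + 3.642 = 6.081 μm/a
Ordering by μm/a: zinc (6.08) > copper (3.82)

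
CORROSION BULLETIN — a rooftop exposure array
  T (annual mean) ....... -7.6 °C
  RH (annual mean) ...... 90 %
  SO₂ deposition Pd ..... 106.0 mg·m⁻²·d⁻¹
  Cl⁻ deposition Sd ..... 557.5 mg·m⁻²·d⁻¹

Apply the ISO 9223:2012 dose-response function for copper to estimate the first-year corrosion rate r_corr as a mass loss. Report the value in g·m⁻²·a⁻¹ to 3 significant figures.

r_corr = 12.4 g·m⁻²·a⁻¹

copper: f(T) = +0.126·(T−10) [T≤10 °C] = -2.2176
  Pd branch = 0.0053·Pd^0.26·e^(0.059·RH+f) = 0.3925 μm/a
  Cl⁻ term: 0.01025·557.5^0.27·exp(0.036·90+0.049·-7.6) = 0.9945
  r_corr = 0.3925 + 0.9945 = 1.387 μm/a
Convert to mass loss: 1.387 μm/a × 8.96 g/cm³ = 12.43 g·m⁻²·a⁻¹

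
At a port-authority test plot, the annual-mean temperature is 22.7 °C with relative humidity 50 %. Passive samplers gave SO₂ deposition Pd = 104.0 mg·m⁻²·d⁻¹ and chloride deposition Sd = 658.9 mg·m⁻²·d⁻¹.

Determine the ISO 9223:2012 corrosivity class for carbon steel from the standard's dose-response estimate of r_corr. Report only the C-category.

C5

carbon steel: T>10 °C ⇒ hinge -0.054·(22.7−10) = -0.6858
  Pd branch = 1.77·Pd^0.52·e^(0.02·RH+f) = 27.12 μm/a
  Sd branch = 0.102·Sd^0.62·e^(0.033·RH+0.04·T) = 73.65 μm/a
  sum: 27.12 + 73.65 → r_corr = 100.8 μm/a
Category bounds: 80…200 μm/a bracket r_corr ⇒ C5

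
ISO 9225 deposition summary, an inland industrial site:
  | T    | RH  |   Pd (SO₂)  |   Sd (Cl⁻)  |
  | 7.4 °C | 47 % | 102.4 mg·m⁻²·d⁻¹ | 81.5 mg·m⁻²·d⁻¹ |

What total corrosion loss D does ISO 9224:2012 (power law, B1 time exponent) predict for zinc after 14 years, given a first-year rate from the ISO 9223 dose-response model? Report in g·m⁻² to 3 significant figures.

zinc: temperature factor f = +0.038·(-2.6) = -0.0988
  Pd branch = 0.0129·Pd^0.44·e^(0.046·RH+f) = 0.7783 μm/a
  Sd branch = 0.0175·Sd^0.57·e^(0.008·RH+0.085·T) = 0.5873 μm/a
  r_corr = 0.7783 + 0.5873 = 1.366 μm/a
Power-law: D(14) = r_corr · 14^0.813
  D(14) = 1.366 × 14^0.813 = 1.366 × 8.547 = 11.67 μm
  Mass loss = 11.67 μm × 7.14 g/cm³ = 83.34 g·m⁻²

D(14) = 83.3 g·m⁻²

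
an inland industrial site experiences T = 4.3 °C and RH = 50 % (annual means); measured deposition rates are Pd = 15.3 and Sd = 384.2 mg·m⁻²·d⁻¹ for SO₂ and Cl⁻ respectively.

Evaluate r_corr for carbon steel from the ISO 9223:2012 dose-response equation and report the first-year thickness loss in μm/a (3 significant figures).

r_corr = 33.7 μm/a

carbon steel: temperature factor f = +0.150·(-5.7) = -0.8550
  SO₂ term: 1.77·15.3^0.52·exp(0.02·50-0.8550) = 8.453
  Sd branch = 0.102·Sd^0.62·e^(0.033·RH+0.04·T) = 25.25 μm/a
  r_corr = 8.453 + 25.25 = 33.71 μm/a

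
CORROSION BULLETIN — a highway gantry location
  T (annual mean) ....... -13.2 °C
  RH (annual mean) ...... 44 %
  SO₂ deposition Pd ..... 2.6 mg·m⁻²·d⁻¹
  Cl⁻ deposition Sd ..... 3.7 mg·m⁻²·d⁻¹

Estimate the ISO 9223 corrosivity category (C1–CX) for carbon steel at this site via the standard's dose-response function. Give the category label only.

carbon steel: temperature factor f = +0.150·(-23.2) = -3.4800
  Pd branch = 1.77·Pd^0.52·e^(0.02·RH+f) = 0.2161 μm/a
  Cl⁻ term: 0.102·3.7^0.62·exp(0.033·44+0.04·-13.2) = 0.5783
  r_corr = 0.2161 + 0.5783 = 0.7944 μm/a
Category bounds: 0…1.3 μm/a bracket r_corr ⇒ C1

C1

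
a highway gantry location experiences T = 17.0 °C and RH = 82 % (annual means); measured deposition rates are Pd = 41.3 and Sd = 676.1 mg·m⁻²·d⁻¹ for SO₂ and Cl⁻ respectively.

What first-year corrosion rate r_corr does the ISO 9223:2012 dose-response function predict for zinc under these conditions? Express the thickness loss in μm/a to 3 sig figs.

zinc: temperature factor f = -0.071·(7.0) = -0.4970
  sulphur-dioxide contribution → 1.754 μm/a
  chloride contribution → 5.869 μm/a
  ⇒ r_corr(zinc) = 7.623 μm/a

r_corr = 7.62 μm/a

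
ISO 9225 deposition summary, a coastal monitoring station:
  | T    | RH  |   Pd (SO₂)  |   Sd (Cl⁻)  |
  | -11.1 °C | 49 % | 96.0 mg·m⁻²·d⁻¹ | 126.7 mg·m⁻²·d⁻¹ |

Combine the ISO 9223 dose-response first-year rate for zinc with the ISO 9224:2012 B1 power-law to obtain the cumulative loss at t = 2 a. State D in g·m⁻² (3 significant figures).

D(2) = 7.15 g·m⁻²

zinc: f(T) = +0.038·(T−10) [T≤10 °C] = -0.8018
  Pd branch = 0.0129·Pd^0.44·e^(0.046·RH+f) = 0.4106 μm/a
  Cl⁻ term: 0.0175·126.7^0.57·exp(0.008·49+0.085·-11.1) = 0.1593
  r_corr = 0.4106 + 0.1593 = 0.5699 μm/a
Power-law: D(2) = r_corr · 2^0.813
  D(2) = 0.5699 × 2^0.813 = 0.5699 × 1.757 = 1.001 μm
  Mass loss = 1.001 μm × 7.14 g/cm³ = 7.149 g·m⁻²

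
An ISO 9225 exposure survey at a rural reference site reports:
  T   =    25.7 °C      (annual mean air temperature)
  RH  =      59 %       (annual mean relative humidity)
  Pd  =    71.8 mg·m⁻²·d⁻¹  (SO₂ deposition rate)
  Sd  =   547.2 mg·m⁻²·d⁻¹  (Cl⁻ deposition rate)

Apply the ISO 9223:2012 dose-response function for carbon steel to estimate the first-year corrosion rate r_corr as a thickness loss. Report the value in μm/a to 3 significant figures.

carbon steel: temperature factor f = -0.054·(15.7) = -0.8478
  Pd branch = 1.77·Pd^0.52·e^(0.02·RH+f) = 22.77 μm/a
  Sd branch = 0.102·Sd^0.62·e^(0.033·RH+0.04·T) = 99.6 μm/a
  sum: 22.77 + 99.6 → r_corr = 122.4 μm/a

r_corr = 122 μm/a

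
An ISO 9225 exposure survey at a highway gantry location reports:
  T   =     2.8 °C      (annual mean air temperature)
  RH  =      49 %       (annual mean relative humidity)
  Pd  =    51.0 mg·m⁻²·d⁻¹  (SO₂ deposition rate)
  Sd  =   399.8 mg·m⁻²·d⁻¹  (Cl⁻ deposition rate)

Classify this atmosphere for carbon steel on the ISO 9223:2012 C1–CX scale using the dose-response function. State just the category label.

C3

carbon steel: temperature factor f = +0.150·(-7.2) = -1.0800
  Pd branch = 1.77·Pd^0.52·e^(0.02·RH+f) = 12.37 μm/a
  Cl⁻ term: 0.102·399.8^0.62·exp(0.033·49+0.04·2.8) = 23.59
  r_corr = 12.37 + 23.59 = 35.96 μm/a
Category bounds: 25…50 μm/a bracket r_corr ⇒ C3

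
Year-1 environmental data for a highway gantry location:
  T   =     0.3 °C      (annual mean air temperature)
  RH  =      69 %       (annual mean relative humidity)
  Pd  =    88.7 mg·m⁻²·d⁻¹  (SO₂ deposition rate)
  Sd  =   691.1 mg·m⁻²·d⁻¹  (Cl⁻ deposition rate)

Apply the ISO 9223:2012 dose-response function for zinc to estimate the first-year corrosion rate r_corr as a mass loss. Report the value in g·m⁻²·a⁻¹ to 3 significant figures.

r_corr = 20.2 g·m⁻²·a⁻¹

zinc: T≤10 °C ⇒ hinge +0.038·(0.3−10) = -0.3686
  SO₂ term: 0.0129·88.7^0.44·exp(0.046·69-0.3686) = 1.535
  Cl⁻ term: 0.0175·691.1^0.57·exp(0.008·69+0.085·0.3) = 1.295
  r_corr = 1.535 + 1.295 = 2.83 μm/a
Convert to mass loss: 2.83 μm/a × 7.14 g/cm³ = 20.21 g·m⁻²·a⁻¹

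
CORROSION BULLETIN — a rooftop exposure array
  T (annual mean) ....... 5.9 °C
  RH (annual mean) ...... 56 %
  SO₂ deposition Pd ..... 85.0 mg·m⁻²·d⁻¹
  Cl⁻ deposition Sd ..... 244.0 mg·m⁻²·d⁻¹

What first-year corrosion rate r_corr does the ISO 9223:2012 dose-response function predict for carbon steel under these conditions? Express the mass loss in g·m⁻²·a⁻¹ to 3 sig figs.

r_corr = 426 g·m⁻²·a⁻¹

carbon steel: f(T) = +0.150·(T−10) [T≤10 °C] = -0.6150
  Pd branch = 1.77·Pd^0.52·e^(0.02·RH+f) = 29.55 μm/a
  Sd branch = 0.102·Sd^0.62·e^(0.033·RH+0.04·T) = 24.77 μm/a
  r_corr = 29.55 + 24.77 = 54.32 μm/a
Convert to mass loss: 54.32 μm/a × 7.85 g/cm³ = 426.4 g·m⁻²·a⁻¹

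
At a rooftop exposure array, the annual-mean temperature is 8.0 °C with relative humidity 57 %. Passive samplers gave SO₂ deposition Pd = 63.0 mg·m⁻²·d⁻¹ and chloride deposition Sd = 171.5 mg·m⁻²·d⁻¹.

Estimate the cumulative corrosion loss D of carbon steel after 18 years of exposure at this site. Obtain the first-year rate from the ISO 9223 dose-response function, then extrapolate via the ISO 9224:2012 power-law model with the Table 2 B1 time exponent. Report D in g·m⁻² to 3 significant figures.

D(18) = 2.05e+03 g·m⁻²

carbon steel: T≤10 °C ⇒ hinge +0.150·(8.0−10) = -0.3000
  sulphur-dioxide contribution → 35.35 μm/a
  chloride contribution → 22.37 μm/a
  total first-year rate 57.73 μm/a
Long-term exponent b (ISO 9224 Table 2, B1) = 0.523
  D(18) = 57.73 × 18^0.523 = 57.73 × 4.534 = 261.8 μm
  Mass loss = 261.8 μm × 7.85 g/cm³ = 2055 g·m⁻²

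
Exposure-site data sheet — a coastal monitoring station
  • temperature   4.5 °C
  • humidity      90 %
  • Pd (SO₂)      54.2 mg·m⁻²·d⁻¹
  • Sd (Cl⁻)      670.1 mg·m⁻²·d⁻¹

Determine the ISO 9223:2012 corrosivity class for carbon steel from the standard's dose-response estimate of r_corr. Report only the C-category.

C5

carbon steel: T≤10 °C ⇒ hinge +0.150·(4.5−10) = -0.8250
  sulphur-dioxide contribution → 37.42 μm/a
  chloride contribution → 134.5 μm/a
  total first-year rate 172 μm/a
Category bounds: 80…200 μm/a bracket r_corr ⇒ C5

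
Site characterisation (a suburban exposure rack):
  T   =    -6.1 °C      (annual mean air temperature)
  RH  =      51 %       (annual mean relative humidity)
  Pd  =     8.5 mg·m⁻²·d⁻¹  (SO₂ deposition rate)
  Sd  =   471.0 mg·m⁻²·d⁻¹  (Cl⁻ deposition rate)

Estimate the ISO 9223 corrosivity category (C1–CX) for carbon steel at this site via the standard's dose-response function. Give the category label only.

C2

carbon steel: f(T) = +0.150·(T−10) [T≤10 °C] = -2.4150
  Pd branch = 1.77·Pd^0.52·e^(0.02·RH+f) = 1.335 μm/a
  Cl⁻ term: 0.102·471.0^0.62·exp(0.033·51+0.04·-6.1) = 19.54
  sum: 1.335 + 19.54 → r_corr = 20.87 μm/a
ISO 9223 Table 2 (carbon steel): 1.3 < 20.9 ≤ 25 μm/a ⇒ C2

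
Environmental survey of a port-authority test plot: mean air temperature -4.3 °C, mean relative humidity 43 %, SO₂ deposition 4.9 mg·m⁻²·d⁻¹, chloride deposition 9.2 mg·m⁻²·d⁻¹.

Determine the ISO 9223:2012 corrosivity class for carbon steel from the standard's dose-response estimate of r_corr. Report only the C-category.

carbon steel: temperature factor f = +0.150·(-14.3) = -2.1450
  Pd branch = 1.77·Pd^0.52·e^(0.02·RH+f) = 1.119 μm/a
  Sd branch = 0.102·Sd^0.62·e^(0.033·RH+0.04·T) = 1.405 μm/a
  r_corr = 1.119 + 1.405 = 2.524 μm/a
Category bounds: 1.3…25 μm/a bracket r_corr ⇒ C2

C2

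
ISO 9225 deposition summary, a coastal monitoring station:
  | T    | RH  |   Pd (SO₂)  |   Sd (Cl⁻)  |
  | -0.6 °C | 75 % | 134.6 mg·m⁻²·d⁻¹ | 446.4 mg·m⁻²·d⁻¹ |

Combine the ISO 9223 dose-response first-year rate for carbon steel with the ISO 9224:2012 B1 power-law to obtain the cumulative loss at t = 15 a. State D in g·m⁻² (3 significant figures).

carbon steel: f(T) = +0.150·(T−10) [T≤10 °C] = -1.5900
  SO₂ term: 1.77·134.6^0.52·exp(0.02·75-1.5900) = 20.7
  Sd branch = 0.102·Sd^0.62·e^(0.033·RH+0.04·T) = 51.99 μm/a
  r_corr = 20.7 + 51.99 = 72.69 μm/a
Long-term exponent b (ISO 9224 Table 2, B1) = 0.523
  D(15) = 72.69 × 15^0.523 = 72.69 × 4.122 = 299.6 μm
  Mass loss = 299.6 μm × 7.85 g/cm³ = 2352 g·m⁻²

D(15) = 2.35e+03 g·m⁻²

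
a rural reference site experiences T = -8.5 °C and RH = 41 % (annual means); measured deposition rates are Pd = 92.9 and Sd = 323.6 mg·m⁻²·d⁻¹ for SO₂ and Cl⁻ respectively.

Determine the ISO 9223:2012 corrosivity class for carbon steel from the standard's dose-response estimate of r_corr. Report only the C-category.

carbon steel: T≤10 °C ⇒ hinge +0.150·(-8.5−10) = -2.7750
  SO₂ term: 1.77·92.9^0.52·exp(0.02·41-2.7750) = 2.644
  Sd branch = 0.102·Sd^0.62·e^(0.033·RH+0.04·T) = 10.11 μm/a
  sum: 2.644 + 10.11 → r_corr = 12.75 μm/a
12.8 μm/a falls in (1.3, 25] for carbon steel → category C2

C2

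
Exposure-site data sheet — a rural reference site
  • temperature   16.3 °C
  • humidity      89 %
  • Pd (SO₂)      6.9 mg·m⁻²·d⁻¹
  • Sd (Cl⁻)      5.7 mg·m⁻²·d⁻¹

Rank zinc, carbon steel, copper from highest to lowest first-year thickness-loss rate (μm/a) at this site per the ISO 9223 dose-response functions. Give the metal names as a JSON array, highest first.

["carbon steel", "copper", "zinc"]

zinc: T>10 °C ⇒ hinge -0.071·(16.3−10) = -0.4473
  Pd branch = 0.0129·Pd^0.44·e^(0.046·RH+f) = 1.157 μm/a
  Cl⁻ term: 0.0175·5.7^0.57·exp(0.008·89+0.085·16.3) = 0.3844
  sum: 1.157 + 0.3844 → r_corr = 1.542 μm/a
carbon steel: T>10 °C ⇒ hinge -0.054·(16.3−10) = -0.3402
  Pd branch = 1.77·Pd^0.52·e^(0.02·RH+f) = 20.39 μm/a
  Sd branch = 0.102·Sd^0.62·e^(0.033·RH+0.04·T) = 10.86 μm/a
  sum: 20.39 + 10.86 → r_corr = 31.25 μm/a
copper: T>10 °C ⇒ hinge -0.080·(16.3−10) = -0.5040
  SO₂ term: 0.0053·6.9^0.26·exp(0.059·89-0.5040) = 1.009
  Sd branch = 0.01025·Sd^0.27·e^(0.036·RH+0.049·T) = 0.8978 μm/a
  sum: 1.009 + 0.8978 → r_corr = 1.907 μm/a
Ordering by μm/a: carbon steel (31.3) > copper (1.91) > zinc (1.54)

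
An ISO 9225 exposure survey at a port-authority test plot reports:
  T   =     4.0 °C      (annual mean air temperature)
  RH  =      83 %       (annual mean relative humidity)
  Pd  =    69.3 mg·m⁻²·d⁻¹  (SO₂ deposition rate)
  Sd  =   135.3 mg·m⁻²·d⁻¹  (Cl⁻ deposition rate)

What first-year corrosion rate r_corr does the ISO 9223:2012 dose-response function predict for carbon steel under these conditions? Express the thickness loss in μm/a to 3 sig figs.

carbon steel: T≤10 °C ⇒ hinge +0.150·(4.0−10) = -0.9000
  sulphur-dioxide contribution → 34.29 μm/a
  chloride contribution → 38.82 μm/a
  ⇒ r_corr(carbon steel) = 73.11 μm/a

r_corr = 73.1 μm/a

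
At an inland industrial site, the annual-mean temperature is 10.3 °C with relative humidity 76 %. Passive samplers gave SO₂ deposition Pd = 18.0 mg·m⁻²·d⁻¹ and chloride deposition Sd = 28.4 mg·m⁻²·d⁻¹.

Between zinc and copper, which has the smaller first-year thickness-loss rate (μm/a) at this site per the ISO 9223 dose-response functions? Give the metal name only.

zinc: temperature factor f = -0.071·(0.3) = -0.0213
  Pd branch = 0.0129·Pd^0.44·e^(0.046·RH+f) = 1.486 μm/a
  Cl⁻ term: 0.0175·28.4^0.57·exp(0.008·76+0.085·10.3) = 0.5196
  r_corr = 1.486 + 0.5196 = 2.005 μm/a
copper: temperature factor f = -0.080·(0.3) = -0.0240
  Pd branch = 0.0053·Pd^0.26·e^(0.059·RH+f) = 0.9719 μm/a
  Sd branch = 0.01025·Sd^0.27·e^(0.036·RH+0.049·T) = 0.6465 μm/a
  sum: 0.9719 + 0.6465 → r_corr = 1.618 μm/a
Ordering by μm/a: zinc (2.01) > copper (1.62)

copper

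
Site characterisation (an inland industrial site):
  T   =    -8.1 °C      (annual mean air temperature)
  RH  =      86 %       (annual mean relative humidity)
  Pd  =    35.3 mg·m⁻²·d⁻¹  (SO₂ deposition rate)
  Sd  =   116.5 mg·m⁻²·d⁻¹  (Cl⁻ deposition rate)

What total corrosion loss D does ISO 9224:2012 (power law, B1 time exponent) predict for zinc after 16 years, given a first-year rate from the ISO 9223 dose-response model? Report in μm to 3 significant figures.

D(16) = 18.0 μm

zinc: f(T) = +0.038·(T−10) [T≤10 °C] = -0.6878
  SO₂ term: 0.0129·35.3^0.44·exp(0.046·86-0.6878) = 1.625
  Cl⁻ term: 0.0175·116.5^0.57·exp(0.008·86+0.085·-8.1) = 0.2634
  sum: 1.625 + 0.2634 → r_corr = 1.889 μm/a
ISO 9224: D(t) = r_corr · t^b with b = 0.813 (zinc, B1)
  D(16) = 1.889 × 16^0.813 = 1.889 × 9.527 = 17.99 μm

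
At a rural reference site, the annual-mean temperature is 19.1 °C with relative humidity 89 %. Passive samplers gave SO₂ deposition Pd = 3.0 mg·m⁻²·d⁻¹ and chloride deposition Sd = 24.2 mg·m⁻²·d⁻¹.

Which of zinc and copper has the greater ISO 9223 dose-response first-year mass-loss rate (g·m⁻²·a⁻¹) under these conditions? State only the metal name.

zinc: temperature factor f = -0.071·(9.1) = -0.6461
  SO₂ term: 0.0129·3.0^0.44·exp(0.046·89-0.6461) = 0.6575
  Sd branch = 0.0175·Sd^0.57·e^(0.008·RH+0.085·T) = 1.112 μm/a
  r_corr = 0.6575 + 1.112 = 1.77 μm/a
  mass loss = 1.77 μm/a × 7.14 g/cm³ = 12.63 g·m⁻²·a⁻¹
copper: f(T) = -0.080·(T−10) [T>10 °C] = -0.7280
  Pd branch = 0.0053·Pd^0.26·e^(0.059·RH+f) = 0.6496 μm/a
  Cl⁻ term: 0.01025·24.2^0.27·exp(0.036·89+0.049·19.1) = 1.522
  r_corr = 0.6496 + 1.522 = 2.171 μm/a
  mass loss = 2.171 μm/a × 8.96 g/cm³ = 19.45 g·m⁻²·a⁻¹
Ordering by g·m⁻²·a⁻¹: copper (19.5) > zinc (12.6)

copper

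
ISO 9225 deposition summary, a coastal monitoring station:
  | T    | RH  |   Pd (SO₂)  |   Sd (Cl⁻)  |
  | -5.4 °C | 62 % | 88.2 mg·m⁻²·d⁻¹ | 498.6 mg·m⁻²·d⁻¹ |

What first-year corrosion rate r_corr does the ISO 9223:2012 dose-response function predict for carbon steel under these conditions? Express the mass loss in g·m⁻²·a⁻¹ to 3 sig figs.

carbon steel: f(T) = +0.150·(T−10) [T≤10 °C] = -2.3100
  sulphur-dioxide contribution → 6.236 μm/a
  chloride contribution → 29.92 μm/a
  ⇒ r_corr(carbon steel) = 36.16 μm/a
Convert to mass loss: 36.16 μm/a × 7.85 g/cm³ = 283.8 g·m⁻²·a⁻¹

r_corr = 284 g·m⁻²·a⁻¹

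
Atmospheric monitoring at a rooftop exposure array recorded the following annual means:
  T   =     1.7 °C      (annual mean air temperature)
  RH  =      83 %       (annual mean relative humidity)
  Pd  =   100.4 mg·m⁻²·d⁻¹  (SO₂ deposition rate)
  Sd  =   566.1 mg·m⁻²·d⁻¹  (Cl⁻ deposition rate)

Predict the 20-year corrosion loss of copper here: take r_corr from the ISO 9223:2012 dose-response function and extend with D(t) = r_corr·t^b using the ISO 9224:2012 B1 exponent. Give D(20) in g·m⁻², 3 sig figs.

D(20) = 136 g·m⁻²

copper: temperature factor f = +0.126·(-8.3) = -1.0458
  sulphur-dioxide contribution → 0.8266 μm/a
  chloride contribution → 1.224 μm/a
  ⇒ r_corr(copper) = 2.051 μm/a
Long-term exponent b (ISO 9224 Table 2, B1) = 0.667
  D(20) = 2.051 × 20^0.667 = 2.051 × 7.375 = 15.13 μm
  Mass loss = 15.13 μm × 8.96 g/cm³ = 135.5 g·m⁻²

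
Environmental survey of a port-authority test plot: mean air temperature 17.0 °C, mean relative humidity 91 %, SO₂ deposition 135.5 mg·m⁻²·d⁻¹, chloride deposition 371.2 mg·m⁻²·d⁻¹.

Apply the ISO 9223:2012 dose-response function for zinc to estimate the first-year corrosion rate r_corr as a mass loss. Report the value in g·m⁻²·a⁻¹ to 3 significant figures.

r_corr = 63.9 g·m⁻²·a⁻¹

zinc: temperature factor f = -0.071·(7.0) = -0.4970
  SO₂ term: 0.0129·135.5^0.44·exp(0.046·91-0.4970) = 4.475
  Sd branch = 0.0175·Sd^0.57·e^(0.008·RH+0.085·T) = 4.482 μm/a
  sum: 4.475 + 4.482 → r_corr = 8.956 μm/a
Convert to mass loss: 8.956 μm/a × 7.14 g/cm³ = 63.95 g·m⁻²·a⁻¹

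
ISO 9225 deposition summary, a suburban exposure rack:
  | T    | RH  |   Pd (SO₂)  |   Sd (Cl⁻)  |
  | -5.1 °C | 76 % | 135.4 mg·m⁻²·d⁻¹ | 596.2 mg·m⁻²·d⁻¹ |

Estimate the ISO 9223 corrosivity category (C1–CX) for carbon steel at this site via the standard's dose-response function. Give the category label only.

C4

carbon steel: T≤10 °C ⇒ hinge +0.150·(-5.1−10) = -2.2650
  Pd branch = 1.77·Pd^0.52·e^(0.02·RH+f) = 10.79 μm/a
  Cl⁻ term: 0.102·596.2^0.62·exp(0.033·76+0.04·-5.1) = 53.7
  r_corr = 10.79 + 53.7 = 64.48 μm/a
Category bounds: 50…80 μm/a bracket r_corr ⇒ C4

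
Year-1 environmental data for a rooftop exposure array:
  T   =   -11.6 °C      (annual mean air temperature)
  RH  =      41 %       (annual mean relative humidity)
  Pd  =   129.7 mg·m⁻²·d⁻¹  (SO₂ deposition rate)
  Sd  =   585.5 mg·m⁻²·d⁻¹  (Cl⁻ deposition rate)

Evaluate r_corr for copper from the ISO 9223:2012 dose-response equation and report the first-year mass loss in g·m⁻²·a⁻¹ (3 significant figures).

r_corr = 1.40 g·m⁻²·a⁻¹

copper: T≤10 °C ⇒ hinge +0.126·(-11.6−10) = -2.7216
  Pd branch = 0.0053·Pd^0.26·e^(0.059·RH+f) = 0.01387 μm/a
  Sd branch = 0.01025·Sd^0.27·e^(0.036·RH+0.049·T) = 0.1419 μm/a
  r_corr = 0.01387 + 0.1419 = 0.1558 μm/a
Convert to mass loss: 0.1558 μm/a × 8.96 g/cm³ = 1.396 g·m⁻²·a⁻¹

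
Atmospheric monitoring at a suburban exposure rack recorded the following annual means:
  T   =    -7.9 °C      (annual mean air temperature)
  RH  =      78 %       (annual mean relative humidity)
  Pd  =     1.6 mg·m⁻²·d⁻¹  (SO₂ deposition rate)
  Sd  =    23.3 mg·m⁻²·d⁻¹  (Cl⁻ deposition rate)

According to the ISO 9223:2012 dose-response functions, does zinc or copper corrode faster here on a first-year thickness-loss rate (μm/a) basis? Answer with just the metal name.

zinc

zinc: temperature factor f = +0.038·(-17.9) = -0.6802
  sulphur-dioxide contribution → 0.2906 μm/a
  chloride contribution → 0.1004 μm/a
  total first-year rate 0.391 μm/a
copper: f(T) = +0.126·(T−10) [T≤10 °C] = -2.2554
  sulphur-dioxide contribution → 0.06258 μm/a
  chloride contribution → 0.27 μm/a
  total first-year rate 0.3325 μm/a
Ordering by μm/a: zinc (0.391) > copper (0.333)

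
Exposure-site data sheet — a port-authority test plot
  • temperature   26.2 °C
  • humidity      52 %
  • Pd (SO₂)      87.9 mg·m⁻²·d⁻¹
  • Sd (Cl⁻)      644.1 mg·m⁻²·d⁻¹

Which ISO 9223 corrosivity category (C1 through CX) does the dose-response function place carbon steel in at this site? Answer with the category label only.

carbon steel: f(T) = -0.054·(T−10) [T>10 °C] = -0.8748
  Pd branch = 1.77·Pd^0.52·e^(0.02·RH+f) = 21.41 μm/a
  Sd branch = 0.102·Sd^0.62·e^(0.033·RH+0.04·T) = 89.24 μm/a
  r_corr = 21.41 + 89.24 = 110.6 μm/a
111 μm/a falls in (80, 200] for carbon steel → category C5

C5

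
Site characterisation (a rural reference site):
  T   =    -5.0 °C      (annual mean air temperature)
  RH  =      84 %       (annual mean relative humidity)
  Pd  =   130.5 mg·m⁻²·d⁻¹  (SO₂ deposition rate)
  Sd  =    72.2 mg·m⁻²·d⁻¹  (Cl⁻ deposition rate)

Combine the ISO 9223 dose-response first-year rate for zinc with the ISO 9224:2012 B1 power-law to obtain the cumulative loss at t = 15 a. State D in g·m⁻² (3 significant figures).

zinc: temperature factor f = +0.038·(-15.0) = -0.5700
  sulphur-dioxide contribution → 2.965 μm/a
  chloride contribution → 0.2568 μm/a
  ⇒ r_corr(zinc) = 3.222 μm/a
Power-law: D(15) = r_corr · 15^0.813
  D(15) = 3.222 × 15^0.813 = 3.222 × 9.04 = 29.13 μm
  Mass loss = 29.13 μm × 7.14 g/cm³ = 208 g·m⁻²

D(15) = 208 g·m⁻²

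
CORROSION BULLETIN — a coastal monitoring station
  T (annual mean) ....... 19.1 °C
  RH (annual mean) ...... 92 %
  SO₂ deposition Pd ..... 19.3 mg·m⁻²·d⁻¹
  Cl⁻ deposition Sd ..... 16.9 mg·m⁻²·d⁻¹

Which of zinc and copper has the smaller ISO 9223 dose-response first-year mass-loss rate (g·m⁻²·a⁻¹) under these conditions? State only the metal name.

zinc: f(T) = -0.071·(T−10) [T>10 °C] = -0.6461
  SO₂ term: 0.0129·19.3^0.44·exp(0.046·92-0.6461) = 1.712
  Sd branch = 0.0175·Sd^0.57·e^(0.008·RH+0.085·T) = 0.9282 μm/a
  sum: 1.712 + 0.9282 → r_corr = 2.64 μm/a
  mass loss = 2.64 μm/a × 7.14 g/cm³ = 18.85 g·m⁻²·a⁻¹
copper: temperature factor f = -0.080·(9.1) = -0.7280
  Pd branch = 0.0053·Pd^0.26·e^(0.059·RH+f) = 1.258 μm/a
  Sd branch = 0.01025·Sd^0.27·e^(0.036·RH+0.049·T) = 1.538 μm/a
  r_corr = 1.258 + 1.538 = 2.797 μm/a
  mass loss = 2.797 μm/a × 8.96 g/cm³ = 25.06 g·m⁻²·a⁻¹
Ordering by g·m⁻²·a⁻¹: copper (25.1) > zinc (18.9)

zinc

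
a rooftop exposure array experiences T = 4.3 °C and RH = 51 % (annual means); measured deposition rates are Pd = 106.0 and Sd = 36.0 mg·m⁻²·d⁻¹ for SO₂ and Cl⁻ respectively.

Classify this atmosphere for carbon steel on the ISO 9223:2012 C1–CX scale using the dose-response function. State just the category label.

carbon steel: f(T) = +0.150·(T−10) [T≤10 °C] = -0.8550
  Pd branch = 1.77·Pd^0.52·e^(0.02·RH+f) = 23.59 μm/a
  Cl⁻ term: 0.102·36.0^0.62·exp(0.033·51+0.04·4.3) = 6.013
  r_corr = 23.59 + 6.013 = 29.61 μm/a
ISO 9223 Table 2 (carbon steel): 25 < 29.6 ≤ 50 μm/a ⇒ C3

C3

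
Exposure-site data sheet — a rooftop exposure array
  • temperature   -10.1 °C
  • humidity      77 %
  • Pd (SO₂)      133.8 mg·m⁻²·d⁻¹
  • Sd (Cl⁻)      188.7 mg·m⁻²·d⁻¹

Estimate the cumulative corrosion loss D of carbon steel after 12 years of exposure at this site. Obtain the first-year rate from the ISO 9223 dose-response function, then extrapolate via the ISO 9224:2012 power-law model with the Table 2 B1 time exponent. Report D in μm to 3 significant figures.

D(12) = 101 μm

carbon steel: f(T) = +0.150·(T−10) [T≤10 °C] = -3.0150
  SO₂ term: 1.77·133.8^0.52·exp(0.02·77-3.0150) = 5.166
  Sd branch = 0.102·Sd^0.62·e^(0.033·RH+0.04·T) = 22.27 μm/a
  r_corr = 5.166 + 22.27 = 27.43 μm/a
Power-law: D(12) = r_corr · 12^0.523
  D(12) = 27.43 × 12^0.523 = 27.43 × 3.668 = 100.6 μm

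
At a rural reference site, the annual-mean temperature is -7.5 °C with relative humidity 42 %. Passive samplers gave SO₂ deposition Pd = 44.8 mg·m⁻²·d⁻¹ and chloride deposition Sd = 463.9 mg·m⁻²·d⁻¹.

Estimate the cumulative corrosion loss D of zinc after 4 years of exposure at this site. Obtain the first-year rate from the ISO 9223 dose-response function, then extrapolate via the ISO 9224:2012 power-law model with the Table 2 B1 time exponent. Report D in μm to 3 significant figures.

D(4) = 2.08 μm

zinc: f(T) = +0.038·(T−10) [T≤10 °C] = -0.6650
  sulphur-dioxide contribution → 0.244 μm/a
  chloride contribution → 0.4285 μm/a
  total first-year rate 0.6725 μm/a
Long-term exponent b (ISO 9224 Table 2, B1) = 0.813
  D(4) = 0.6725 × 4^0.813 = 0.6725 × 3.087 = 2.076 μm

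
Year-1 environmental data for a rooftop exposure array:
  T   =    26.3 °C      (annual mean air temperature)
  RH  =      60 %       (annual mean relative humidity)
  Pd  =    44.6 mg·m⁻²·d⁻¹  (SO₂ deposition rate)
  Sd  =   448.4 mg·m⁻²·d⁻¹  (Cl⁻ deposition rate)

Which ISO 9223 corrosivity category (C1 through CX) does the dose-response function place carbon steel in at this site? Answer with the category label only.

carbon steel: T>10 °C ⇒ hinge -0.054·(26.3−10) = -0.8802
  Pd branch = 1.77·Pd^0.52·e^(0.02·RH+f) = 17.56 μm/a
  Cl⁻ term: 0.102·448.4^0.62·exp(0.033·60+0.04·26.3) = 93.2
  r_corr = 17.56 + 93.2 = 110.8 μm/a
ISO 9223 Table 2 (carbon steel): 80 < 111 ≤ 200 μm/a ⇒ C5

C5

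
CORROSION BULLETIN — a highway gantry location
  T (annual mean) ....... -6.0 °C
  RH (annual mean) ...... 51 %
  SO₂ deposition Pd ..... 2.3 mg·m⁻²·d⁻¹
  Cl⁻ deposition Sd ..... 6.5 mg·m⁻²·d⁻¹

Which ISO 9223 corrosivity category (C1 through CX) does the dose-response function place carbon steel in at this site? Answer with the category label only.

carbon steel: f(T) = +0.150·(T−10) [T≤10 °C] = -2.4000
  Pd branch = 1.77·Pd^0.52·e^(0.02·RH+f) = 0.6867 μm/a
  Sd branch = 0.102·Sd^0.62·e^(0.033·RH+0.04·T) = 1.378 μm/a
  r_corr = 0.6867 + 1.378 = 2.065 μm/a
2.06 μm/a falls in (1.3, 25] for carbon steel → category C2

C2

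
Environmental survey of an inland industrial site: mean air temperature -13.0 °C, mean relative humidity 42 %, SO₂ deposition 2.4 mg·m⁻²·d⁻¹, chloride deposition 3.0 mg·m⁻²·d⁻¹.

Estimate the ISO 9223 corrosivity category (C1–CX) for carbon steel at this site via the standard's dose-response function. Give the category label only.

C1

carbon steel: T≤10 °C ⇒ hinge +0.150·(-13.0−10) = -3.4500
  SO₂ term: 1.77·2.4^0.52·exp(0.02·42-3.4500) = 0.2052
  Cl⁻ term: 0.102·3.0^0.62·exp(0.033·42+0.04·-13.0) = 0.4792
  r_corr = 0.2052 + 0.4792 = 0.6844 μm/a
Category bounds: 0…1.3 μm/a bracket r_corr ⇒ C1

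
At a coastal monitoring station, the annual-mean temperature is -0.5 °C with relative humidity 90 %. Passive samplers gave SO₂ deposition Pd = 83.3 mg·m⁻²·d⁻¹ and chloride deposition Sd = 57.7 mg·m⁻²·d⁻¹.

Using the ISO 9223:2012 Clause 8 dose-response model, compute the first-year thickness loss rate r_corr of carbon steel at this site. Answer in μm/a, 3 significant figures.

r_corr = 46.2 μm/a

carbon steel: temperature factor f = +0.150·(-10.5) = -1.5750
  Pd branch = 1.77·Pd^0.52·e^(0.02·RH+f) = 22.1 μm/a
  Sd branch = 0.102·Sd^0.62·e^(0.033·RH+0.04·T) = 24.08 μm/a
  r_corr = 22.1 + 24.08 = 46.18 μm/a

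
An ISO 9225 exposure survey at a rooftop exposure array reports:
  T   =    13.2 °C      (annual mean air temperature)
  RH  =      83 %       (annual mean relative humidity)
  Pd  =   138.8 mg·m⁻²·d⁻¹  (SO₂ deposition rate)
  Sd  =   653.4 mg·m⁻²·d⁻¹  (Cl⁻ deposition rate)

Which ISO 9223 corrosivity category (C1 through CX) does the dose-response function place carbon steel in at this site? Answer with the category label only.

carbon steel: T>10 °C ⇒ hinge -0.054·(13.2−10) = -0.1728
  Pd branch = 1.77·Pd^0.52·e^(0.02·RH+f) = 101.8 μm/a
  Sd branch = 0.102·Sd^0.62·e^(0.033·RH+0.04·T) = 148.9 μm/a
  sum: 101.8 + 148.9 → r_corr = 250.7 μm/a
ISO 9223 Table 2 (carbon steel): 200 < 251 ≤ 700 μm/a ⇒ CX

CX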